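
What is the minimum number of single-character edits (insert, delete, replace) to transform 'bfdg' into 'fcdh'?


Building DP table for s1='bfdg' (len 4) and s2='fcdh' (len 4):
       f  c  d  h
    0  1  2  3  4
  b 1  1  2  3  4
  f 2  1  2  3  4
  d 3  2  2  2  3
  g 4  3  3  3  3
Edit distance = dp[4][4] = 3

3


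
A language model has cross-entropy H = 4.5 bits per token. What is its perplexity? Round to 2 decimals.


Perplexity formula: PP = 2^H
H = 4.5
PP = 2^4.5
Decompose: 2^4.5 = 2^4 * 2^0.5 = 2^4 * sqrt(2)
2^4 = 16, sqrt(2) ~ 1.4142136
PP ~ 16 * 1.4142136 = 22.6274176
Rounded to 2 decimals: 22.63

22.63


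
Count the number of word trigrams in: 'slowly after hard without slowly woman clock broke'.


Word trigrams from [8] words:
  Trigram 1: (slowly after hard)
  Trigram 2: (after hard without)
  Trigram 3: (hard without slowly)
  Trigram 4: (without slowly woman)
  Trigram 5: (slowly woman clock)
  Trigram 6: (woman clock broke)
Total word trigrams: 8 - 2 = 6

6


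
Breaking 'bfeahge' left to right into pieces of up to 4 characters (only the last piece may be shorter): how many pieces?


'bfeahge' has 7 characters.
Chunking with max size 4:
  Chunk 1: 'bfea' (positions 0-3)
  Chunk 2: 'hge' (positions 4-6)
Total chunks: ceil(7 / 4) = 2

2


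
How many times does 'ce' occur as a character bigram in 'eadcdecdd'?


Scanning 'eadcdecdd' for bigram 'ce':
  Position 0: 'ea' -> no
  Position 1: 'ad' -> no
  Position 2: 'dc' -> no
  Position 3: 'cd' -> no
  Position 4: 'de' -> no
  Position 5: 'ec' -> no
  Position 6: 'cd' -> no
  Position 7: 'dd' -> no
Total matches: 0

0


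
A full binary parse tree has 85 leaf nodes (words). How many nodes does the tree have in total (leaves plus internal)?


Leaf nodes (terminals): 85
Internal nodes = n - 1 = 85 - 1 = 84
Total = leaves + internal = 85 + 84 = 169

169


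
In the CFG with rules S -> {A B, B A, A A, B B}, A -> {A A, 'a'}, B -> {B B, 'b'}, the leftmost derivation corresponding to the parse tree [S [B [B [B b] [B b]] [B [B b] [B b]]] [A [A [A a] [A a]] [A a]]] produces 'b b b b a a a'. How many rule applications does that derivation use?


Every bracketed nonterminal node [X ...] in the tree is produced by exactly one rule application.
Reading the tree off as a leftmost derivation:
  Step 1: S  =>  B A   (applied S -> B A)
  Step 2: B A  =>  B B A   (applied B -> B B)
  Step 3: B B A  =>  B B B A   (applied B -> B B)
  Step 4: B B B A  =>  b B B A   (applied B -> b)
  Step 5: b B B A  =>  b b B A   (applied B -> b)
  Step 6: b b B A  =>  b b B B A   (applied B -> B B)
  Step 7: b b B B A  =>  b b b B A   (applied B -> b)
  Step 8: b b b B A  =>  b b b b A   (applied B -> b)
  Step 9: b b b b A  =>  b b b b A A   (applied A -> A A)
  Step 10: b b b b A A  =>  b b b b A A A   (applied A -> A A)
  Step 11: b b b b A A A  =>  b b b b a A A   (applied A -> a)
  Step 12: b b b b a A A  =>  b b b b a a A   (applied A -> a)
  Step 13: b b b b a a A  =>  b b b b a a a   (applied A -> a)
Final yield: b b b b a a a
Total rewrite steps: 13

13


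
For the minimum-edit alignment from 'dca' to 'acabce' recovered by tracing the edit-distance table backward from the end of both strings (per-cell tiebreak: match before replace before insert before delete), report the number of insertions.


Edit distance = 4. Backtracking from cell (3, 6) with preference match > replace > insert > delete,
then listing the resulting alignment 'dca' -> 'acabce' left to right:
  Step 1: replace d->a
  Step 2: keep 'c'
  Step 3: keep 'a'
  Step 4: insert 'b' [insertion #1]
  Step 5: insert 'c' [insertion #2]
  Step 6: insert 'e' [insertion #3]
Total insertions: 3

3


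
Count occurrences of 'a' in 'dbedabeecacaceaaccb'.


Scanning 'dbedabeecacaceaaccb' for 'a':
  Position 4: 'a' -> MATCH (count: 1)
  Position 9: 'a' -> MATCH (count: 2)
  Position 11: 'a' -> MATCH (count: 3)
  Position 14: 'a' -> MATCH (count: 4)
  Position 15: 'a' -> MATCH (count: 5)
Total occurrences of 'a': 5

5


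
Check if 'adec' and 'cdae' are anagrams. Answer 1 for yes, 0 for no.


Sort characters of 'adec': 'acde'
Sort characters of 'cdae': 'acde'
Sorted forms match -> they ARE anagrams
Result: 1

1


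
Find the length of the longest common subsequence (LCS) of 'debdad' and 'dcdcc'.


DP table for LCS of 'debdad' and 'dcdcc':
       d  c  d  c  c
    0  0  0  0  0  0
  d 0  1  1  1  1  1
  e 0  1  1  1  1  1
  b 0  1  1  1  1  1
  d 0  1  1  2  2  2
  a 0  1  1  2  2  2
  d 0  1  1  2  2  2
LCS: 'dd'
LCS length = 2

2


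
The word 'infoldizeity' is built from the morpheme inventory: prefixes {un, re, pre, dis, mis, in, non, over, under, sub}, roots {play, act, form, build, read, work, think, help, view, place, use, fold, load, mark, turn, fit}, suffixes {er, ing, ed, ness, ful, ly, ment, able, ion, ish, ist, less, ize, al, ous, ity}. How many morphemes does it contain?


Segmenting 'infoldizeity' against the inventory:
  'in' -> prefix (morpheme 1)
  'fold' -> root (morpheme 2)
  'ize' -> suffix (morpheme 3)
  'ity' -> suffix (morpheme 4)
Total morphemes: 4

4


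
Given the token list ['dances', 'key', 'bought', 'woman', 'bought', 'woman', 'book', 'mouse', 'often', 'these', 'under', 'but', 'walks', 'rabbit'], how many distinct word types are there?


Listing all tokens and tracking unique types:
  Token 1: 'dances' -> NEW (unique so far: 1)
  Token 2: 'key' -> NEW (unique so far: 2)
  Token 3: 'bought' -> NEW (unique so far: 3)
  Token 4: 'woman' -> NEW (unique so far: 4)
  Token 5: 'bought' -> duplicate (unique so far: 4)
  Token 6: 'woman' -> duplicate (unique so far: 4)
  Token 7: 'book' -> NEW (unique so far: 5)
  Token 8: 'mouse' -> NEW (unique so far: 6)
  Token 9: 'often' -> NEW (unique so far: 7)
  Token 10: 'these' -> NEW (unique so far: 8)
  Token 11: 'under' -> NEW (unique so far: 9)
  Token 12: 'but' -> NEW (unique so far: 10)
  Token 13: 'walks' -> NEW (unique so far: 11)
  Token 14: 'rabbit' -> NEW (unique so far: 12)
Unique types: ('book', 'bought', 'but', 'dances', 'key', 'mouse', 'often', 'rabbit', 'these', 'under', 'walks', 'woman')
Vocabulary size: 12

12


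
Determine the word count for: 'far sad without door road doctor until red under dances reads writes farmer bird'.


Counting words by splitting on spaces:
  Word 1: 'far'
  Word 2: 'sad'
  Word 3: 'without'
  Word 4: 'door'
  Word 5: 'road'
  Word 6: 'doctor'
  Word 7: 'until'
  Word 8: 'red'
  Word 9: 'under'
  Word 10: 'dances'
  Word 11: 'reads'
  Word 12: 'writes'
  Word 13: 'farmer'
  Word 14: 'bird'
Total words: 14

14


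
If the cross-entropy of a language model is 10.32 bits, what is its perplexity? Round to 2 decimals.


Perplexity formula: PP = 2^H
H = 10.32
PP = 2^10.32
Decompose: 2^10.32 = 2^10 * 2^0.32
2^10 = 1024, 2^0.32 ~ 1.2483305
PP ~ 1024 * 1.2483305 = 1278.2904320
Rounded to 2 decimals: 1278.29

1278.29


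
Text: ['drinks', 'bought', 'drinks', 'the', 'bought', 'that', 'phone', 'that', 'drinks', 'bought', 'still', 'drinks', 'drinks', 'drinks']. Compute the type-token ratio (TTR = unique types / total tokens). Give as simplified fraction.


Tokens: 14
Unique types: ('bought', 'drinks', 'phone', 'still', 'that', 'the') = 6
TTR = 6/14
Simplify: divide both by 2 -> 3/7
TTR = 3/7

3/7


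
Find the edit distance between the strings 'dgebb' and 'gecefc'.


Building DP table for s1='dgebb' (len 5) and s2='gecefc' (len 6):
       g  e  c  e  f  c
    0  1  2  3  4  5  6
  d 1  1  2  3  4  5  6
  g 2  1  2  3  4  5  6
  e 3  2  1  2  3  4  5
  b 4  3  2  2  3  4  5
  b 5  4  3  3  3  4  5
Edit distance = dp[5][6] = 5

5


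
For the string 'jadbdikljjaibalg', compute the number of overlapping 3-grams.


String 'jadbdikljjaibalg' has length L = 16.
Number of overlapping n-grams = L - n + 1
Substituting: 16 - 3 + 1 = 14

14


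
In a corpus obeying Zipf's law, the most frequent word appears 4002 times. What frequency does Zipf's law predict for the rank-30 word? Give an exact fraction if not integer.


Zipf's law: freq(rank) = f1 / rank
f1 = 4002, rank = 30
freq = 4002 / 30
GCD(4002, 30) = 6
Simplified: 667/5

667/5


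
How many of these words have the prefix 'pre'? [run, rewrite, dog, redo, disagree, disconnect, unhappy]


Checking each word for prefix 'pre':
  'run' -> no (count: 0)
  'rewrite' -> no (count: 0)
  'dog' -> no (count: 0)
  'redo' -> no (count: 0)
  'disagree' -> no (count: 0)
  'disconnect' -> no (count: 0)
  'unhappy' -> no (count: 0)
Total with prefix 'pre': 0

0


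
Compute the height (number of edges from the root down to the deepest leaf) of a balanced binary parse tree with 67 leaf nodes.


In a balanced binary tree with n leaves the deepest leaf is ceil(log2(n)) edges below the root.
log2(67) = 6.0661
ceil(6.0661) = 7
height (edges) = 7

7


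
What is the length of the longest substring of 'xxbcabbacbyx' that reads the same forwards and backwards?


Scanning 'xxbcabbacbyx' for palindromic substrings.
Substring at positions 2-9: 'bcabbacb'.
Check: reverse('bcabbacb') = 'bcabbacb' -> palindrome confirmed.
Neighbouring characters ('x' / 'y') break symmetry, so it cannot extend further.
No longer palindromic substring exists; longest length = 8

8


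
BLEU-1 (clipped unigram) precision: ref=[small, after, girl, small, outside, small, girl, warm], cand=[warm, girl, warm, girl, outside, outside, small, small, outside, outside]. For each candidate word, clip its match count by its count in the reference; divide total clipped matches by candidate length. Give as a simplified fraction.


Reference word counts: {'after': 1, 'girl': 2, 'outside': 1, 'small': 3, 'warm': 1}
Checking each candidate word (with clipping):
  'warm' -> in reference (ref count 1, used 1/1) -> match (matches: 1)
  'girl' -> in reference (ref count 2, used 1/2) -> match (matches: 2)
  'warm' -> ref count 1 already used up (1/1) -> clipped, no match (matches: 2)
  'girl' -> in reference (ref count 2, used 2/2) -> match (matches: 3)
  'outside' -> in reference (ref count 1, used 1/1) -> match (matches: 4)
  'outside' -> ref count 1 already used up (1/1) -> clipped, no match (matches: 4)
  'small' -> in reference (ref count 3, used 1/3) -> match (matches: 5)
  'small' -> in reference (ref count 3, used 2/3) -> match (matches: 6)
  'outside' -> ref count 1 already used up (1/1) -> clipped, no match (matches: 6)
  'outside' -> ref count 1 already used up (1/1) -> clipped, no match (matches: 6)
Clipped matches: 6, Candidate length: 10
Precision = 6/10 = 3/5

3/5


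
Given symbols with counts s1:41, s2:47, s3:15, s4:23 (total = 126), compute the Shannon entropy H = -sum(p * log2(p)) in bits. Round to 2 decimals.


Computing entropy H = -sum(p_i * log2(p_i)):
  s1: p = 41/126 = 0.3254, -p*log2(p) = 0.5271
  s2: p = 47/126 = 0.3730, -p*log2(p) = 0.5307
  s3: p = 15/126 = 0.1190, -p*log2(p) = 0.3655
  s4: p = 23/126 = 0.1825, -p*log2(p) = 0.4479
H = sum of terms = 1.8712
Rounded to 2 decimals: 1.87

1.87


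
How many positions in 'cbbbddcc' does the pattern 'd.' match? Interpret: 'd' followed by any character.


Pattern: d. means 'd' followed by any character.
Scanning 'cbbbddcc' position-by-position:
  Pos 0: window 'cb' -> no
  Pos 1: window 'bb' -> no
  Pos 2: window 'bb' -> no
  Pos 3: window 'bd' -> no
  Pos 4: window 'dd' -> MATCH
  Pos 5: window 'dc' -> MATCH
  Pos 6: window 'cc' -> no
  Pos 7: window 'c' -> no
Total matches: 2

2


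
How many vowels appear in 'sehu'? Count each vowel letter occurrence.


Scanning each character of 'sehu':
  Position 1: 's' -> consonant (running count: 0)
  Position 2: 'e' -> vowel (running count: 1)
  Position 3: 'h' -> consonant (running count: 1)
  Position 4: 'u' -> vowel (running count: 2)
Total vowels: 2

2


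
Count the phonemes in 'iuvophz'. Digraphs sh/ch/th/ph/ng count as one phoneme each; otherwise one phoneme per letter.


Parsing 'iuvophz' greedily, digraphs first:
  'i' -> vowel phoneme (phonemes so far: 1)
  'u' -> vowel phoneme (phonemes so far: 2)
  'v' -> consonant phoneme (phonemes so far: 3)
  'o' -> vowel phoneme (phonemes so far: 4)
  'ph' -> digraph (1 consonant phoneme) (phonemes so far: 5)
  'z' -> consonant phoneme (phonemes so far: 6)
Total phonemes: 6

6


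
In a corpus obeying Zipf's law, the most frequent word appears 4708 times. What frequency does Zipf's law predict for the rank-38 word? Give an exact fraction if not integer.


Zipf's law: freq(rank) = f1 / rank
f1 = 4708, rank = 38
freq = 4708 / 38
GCD(4708, 38) = 2
Simplified: 2354/19

2354/19


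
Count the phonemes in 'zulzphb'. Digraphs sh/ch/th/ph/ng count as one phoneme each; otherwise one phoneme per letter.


Parsing 'zulzphb' greedily, digraphs first:
  'z' -> consonant phoneme (phonemes so far: 1)
  'u' -> vowel phoneme (phonemes so far: 2)
  'l' -> consonant phoneme (phonemes so far: 3)
  'z' -> consonant phoneme (phonemes so far: 4)
  'ph' -> digraph (1 consonant phoneme) (phonemes so far: 5)
  'b' -> consonant phoneme (phonemes so far: 6)
Total phonemes: 6

6


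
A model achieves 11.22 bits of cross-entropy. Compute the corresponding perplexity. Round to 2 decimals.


Perplexity formula: PP = 2^H
H = 11.22
PP = 2^11.22
Decompose: 2^11.22 = 2^11 * 2^0.22
2^11 = 2048, 2^0.22 ~ 1.1647336
PP ~ 2048 * 1.1647336 = 2385.3744128
Rounded to 2 decimals: 2385.37

2385.37


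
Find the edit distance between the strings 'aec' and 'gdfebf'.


Building DP table for s1='aec' (len 3) and s2='gdfebf' (len 6):
       g  d  f  e  b  f
    0  1  2  3  4  5  6
  a 1  1  2  3  4  5  6
  e 2  2  2  3  3  4  5
  c 3  3  3  3  4  4  5
Edit distance = dp[3][6] = 5

5


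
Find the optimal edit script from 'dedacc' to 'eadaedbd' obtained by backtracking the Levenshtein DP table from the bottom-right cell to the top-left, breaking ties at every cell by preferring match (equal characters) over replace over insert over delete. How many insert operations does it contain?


Edit distance = 6. Backtracking from cell (6, 8) with preference match > replace > insert > delete,
then listing the resulting alignment 'dedacc' -> 'eadaedbd' left to right:
  Step 1: replace d->e
  Step 2: replace e->a
  Step 3: keep 'd'
  Step 4: keep 'a'
  Step 5: insert 'e' [insertion #1]
  Step 6: insert 'd' [insertion #2]
  Step 7: replace c->b
  Step 8: replace c->d
Total insertions: 2

2


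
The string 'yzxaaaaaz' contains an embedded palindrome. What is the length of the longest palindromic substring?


Scanning 'yzxaaaaaz' for palindromic substrings.
Substring at positions 3-7: 'aaaaa'.
Check: reverse('aaaaa') = 'aaaaa' -> palindrome confirmed.
Neighbouring characters ('x' / 'z') break symmetry, so it cannot extend further.
No longer palindromic substring exists; longest length = 5

5


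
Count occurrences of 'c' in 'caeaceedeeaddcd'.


Scanning 'caeaceedeeaddcd' for 'c':
  Position 0: 'c' -> MATCH (count: 1)
  Position 4: 'c' -> MATCH (count: 2)
  Position 13: 'c' -> MATCH (count: 3)
Total occurrences of 'c': 3

3


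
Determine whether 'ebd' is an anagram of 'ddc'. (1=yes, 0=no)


Sort characters of 'ebd': 'bde'
Sort characters of 'ddc': 'cdd'
Sorted forms differ -> they are NOT anagrams
Result: 0

0


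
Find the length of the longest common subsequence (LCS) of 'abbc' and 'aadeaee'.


DP table for LCS of 'abbc' and 'aadeaee':
       a  a  d  e  a  e  e
    0  0  0  0  0  0  0  0
  a 0  1  1  1  1  1  1  1
  b 0  1  1  1  1  1  1  1
  b 0  1  1  1  1  1  1  1
  c 0  1  1  1  1  1  1  1
LCS: 'a'
LCS length = 1

1


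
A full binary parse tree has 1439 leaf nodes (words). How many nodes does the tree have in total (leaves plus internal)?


Leaf nodes (terminals): 1439
Internal nodes = n - 1 = 1439 - 1 = 1438
Total = leaves + internal = 1439 + 1438 = 2877

2877


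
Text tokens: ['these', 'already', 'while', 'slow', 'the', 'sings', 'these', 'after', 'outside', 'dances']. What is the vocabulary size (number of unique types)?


Listing all tokens and tracking unique types:
  Token 1: 'these' -> NEW (unique so far: 1)
  Token 2: 'already' -> NEW (unique so far: 2)
  Token 3: 'while' -> NEW (unique so far: 3)
  Token 4: 'slow' -> NEW (unique so far: 4)
  Token 5: 'the' -> NEW (unique so far: 5)
  Token 6: 'sings' -> NEW (unique so far: 6)
  Token 7: 'these' -> duplicate (unique so far: 6)
  Token 8: 'after' -> NEW (unique so far: 7)
  Token 9: 'outside' -> NEW (unique so far: 8)
  Token 10: 'dances' -> NEW (unique so far: 9)
Unique types: ('after', 'already', 'dances', 'outside', 'sings', 'slow', 'the', 'these', 'while')
Vocabulary size: 9

9


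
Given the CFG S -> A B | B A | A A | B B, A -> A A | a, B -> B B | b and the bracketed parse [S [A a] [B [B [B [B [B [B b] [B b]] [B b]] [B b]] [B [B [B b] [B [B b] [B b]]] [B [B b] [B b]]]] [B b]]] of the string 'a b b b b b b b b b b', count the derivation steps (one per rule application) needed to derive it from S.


Every bracketed nonterminal node [X ...] in the tree is produced by exactly one rule application.
Reading the tree off as a leftmost derivation:
  Step 1: S  =>  A B   (applied S -> A B)
  Step 2: A B  =>  a B   (applied A -> a)
  Step 3: a B  =>  a B B   (applied B -> B B)
  Step 4: a B B  =>  a B B B   (applied B -> B B)
  Step 5: a B B B  =>  a B B B B   (applied B -> B B)
  Step 6: a B B B B  =>  a B B B B B   (applied B -> B B)
  Step 7: a B B B B B  =>  a B B B B B B   (applied B -> B B)
  Step 8: a B B B B B B  =>  a b B B B B B   (applied B -> b)
  Step 9: a b B B B B B  =>  a b b B B B B   (applied B -> b)
  Step 10: a b b B B B B  =>  a b b b B B B   (applied B -> b)
  Step 11: a b b b B B B  =>  a b b b b B B   (applied B -> b)
  Step 12: a b b b b B B  =>  a b b b b B B B   (applied B -> B B)
  Step 13: a b b b b B B B  =>  a b b b b B B B B   (applied B -> B B)
  Step 14: a b b b b B B B B  =>  a b b b b b B B B   (applied B -> b)
  Step 15: a b b b b b B B B  =>  a b b b b b B B B B   (applied B -> B B)
  Step 16: a b b b b b B B B B  =>  a b b b b b b B B B   (applied B -> b)
  Step 17: a b b b b b b B B B  =>  a b b b b b b b B B   (applied B -> b)
  Step 18: a b b b b b b b B B  =>  a b b b b b b b B B B   (applied B -> B B)
  Step 19: a b b b b b b b B B B  =>  a b b b b b b b b B B   (applied B -> b)
  Step 20: a b b b b b b b b B B  =>  a b b b b b b b b b B   (applied B -> b)
  Step 21: a b b b b b b b b b B  =>  a b b b b b b b b b b   (applied B -> b)
Final yield: a b b b b b b b b b b
Total rewrite steps: 21

21


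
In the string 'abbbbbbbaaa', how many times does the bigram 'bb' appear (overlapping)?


Scanning 'abbbbbbbaaa' for bigram 'bb':
  Position 0: 'ab' -> no
  Position 1: 'bb' -> MATCH
  Position 2: 'bb' -> MATCH
  Position 3: 'bb' -> MATCH
  Position 4: 'bb' -> MATCH
  Position 5: 'bb' -> MATCH
  Position 6: 'bb' -> MATCH
  Position 7: 'ba' -> no
  Position 8: 'aa' -> no
  Position 9: 'aa' -> no
Total matches: 6

6


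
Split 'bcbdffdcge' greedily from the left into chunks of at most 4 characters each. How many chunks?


'bcbdffdcge' has 10 characters.
Chunking with max size 4:
  Chunk 1: 'bcbd' (positions 0-3)
  Chunk 2: 'ffdc' (positions 4-7)
  Chunk 3: 'ge' (positions 8-9)
Total chunks: ceil(10 / 4) = 3

3


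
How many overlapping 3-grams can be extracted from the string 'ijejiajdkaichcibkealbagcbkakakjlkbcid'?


String 'ijejiajdkaichcibkealbagcbkakakjlkbcid' has length L = 37.
Number of overlapping n-grams = L - n + 1
Substituting: 37 - 3 + 1 = 35

35


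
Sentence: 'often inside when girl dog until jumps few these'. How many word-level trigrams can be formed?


Word trigrams from [9] words:
  Trigram 1: (often inside when)
  Trigram 2: (inside when girl)
  Trigram 3: (when girl dog)
  Trigram 4: (girl dog until)
  Trigram 5: (dog until jumps)
  Trigram 6: (until jumps few)
  Trigram 7: (jumps few these)
Total word trigrams: 9 - 2 = 7

7


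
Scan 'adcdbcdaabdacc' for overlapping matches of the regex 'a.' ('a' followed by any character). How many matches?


Pattern: a. means 'a' followed by any character.
Scanning 'adcdbcdaabdacc' position-by-position:
  Pos 0: window 'ad' -> MATCH
  Pos 1: window 'dc' -> no
  Pos 2: window 'cd' -> no
  Pos 3: window 'db' -> no
  Pos 4: window 'bc' -> no
  Pos 5: window 'cd' -> no
  Pos 6: window 'da' -> no
  Pos 7: window 'aa' -> MATCH
  Pos 8: window 'ab' -> MATCH
  Pos 9: window 'bd' -> no
  Pos 10: window 'da' -> no
  Pos 11: window 'ac' -> MATCH
  Pos 12: window 'cc' -> no
  Pos 13: window 'c' -> no
Total matches: 4

4


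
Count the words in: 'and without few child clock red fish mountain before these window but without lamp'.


Counting words by splitting on spaces:
  Word 1: 'and'
  Word 2: 'without'
  Word 3: 'few'
  Word 4: 'child'
  Word 5: 'clock'
  Word 6: 'red'
  Word 7: 'fish'
  Word 8: 'mountain'
  Word 9: 'before'
  Word 10: 'these'
  Word 11: 'window'
  Word 12: 'but'
  Word 13: 'without'
  Word 14: 'lamp'
Total words: 14

14


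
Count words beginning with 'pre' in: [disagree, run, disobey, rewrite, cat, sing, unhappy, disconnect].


Checking each word for prefix 'pre':
  'disagree' -> no (count: 0)
  'run' -> no (count: 0)
  'disobey' -> no (count: 0)
  'rewrite' -> no (count: 0)
  'cat' -> no (count: 0)
  'sing' -> no (count: 0)
  'unhappy' -> no (count: 0)
  'disconnect' -> no (count: 0)
Total with prefix 'pre': 0

0


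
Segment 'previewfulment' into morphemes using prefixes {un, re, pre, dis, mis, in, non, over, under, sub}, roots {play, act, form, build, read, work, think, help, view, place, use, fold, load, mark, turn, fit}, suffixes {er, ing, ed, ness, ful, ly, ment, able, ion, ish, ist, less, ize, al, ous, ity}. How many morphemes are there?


Segmenting 'previewfulment' against the inventory:
  'pre' -> prefix (morpheme 1)
  'view' -> root (morpheme 2)
  'ful' -> suffix (morpheme 3)
  'ment' -> suffix (morpheme 4)
Total morphemes: 4

4


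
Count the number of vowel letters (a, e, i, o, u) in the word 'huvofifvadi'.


Scanning each character of 'huvofifvadi':
  Position 1: 'h' -> consonant (running count: 0)
  Position 2: 'u' -> vowel (running count: 1)
  Position 3: 'v' -> consonant (running count: 1)
  Position 4: 'o' -> vowel (running count: 2)
  Position 5: 'f' -> consonant (running count: 2)
  Position 6: 'i' -> vowel (running count: 3)
  Position 7: 'f' -> consonant (running count: 3)
  Position 8: 'v' -> consonant (running count: 3)
  Position 9: 'a' -> vowel (running count: 4)
  Position 10: 'd' -> consonant (running count: 4)
  Position 11: 'i' -> vowel (running count: 5)
Total vowels: 5

5


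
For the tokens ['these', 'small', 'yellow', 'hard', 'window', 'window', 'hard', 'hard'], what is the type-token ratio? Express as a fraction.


Tokens: 8
Unique types: ('hard', 'small', 'these', 'window', 'yellow') = 5
TTR = 5/8
Already in lowest terms.

5/8


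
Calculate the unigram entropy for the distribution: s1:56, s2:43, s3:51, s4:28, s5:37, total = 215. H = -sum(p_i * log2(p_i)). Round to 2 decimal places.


Computing entropy H = -sum(p_i * log2(p_i)):
  s1: p = 56/215 = 0.2605, -p*log2(p) = 0.5055
  s2: p = 43/215 = 0.2000, -p*log2(p) = 0.4644
  s3: p = 51/215 = 0.2372, -p*log2(p) = 0.4924
  s4: p = 28/215 = 0.1302, -p*log2(p) = 0.3830
  s5: p = 37/215 = 0.1721, -p*log2(p) = 0.4369
H = sum of terms = 2.2822
Rounded to 2 decimals: 2.28

2.28


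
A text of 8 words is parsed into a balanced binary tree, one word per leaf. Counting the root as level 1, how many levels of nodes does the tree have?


In a balanced binary tree with n leaves the deepest leaf is ceil(log2(n)) edges below the root,
so counting node levels inclusive of root and leaves gives ceil(log2(n)) + 1 levels.
log2(8) = 3.0000
ceil(3.0000) = 3
levels = 3 + 1 = 4

4


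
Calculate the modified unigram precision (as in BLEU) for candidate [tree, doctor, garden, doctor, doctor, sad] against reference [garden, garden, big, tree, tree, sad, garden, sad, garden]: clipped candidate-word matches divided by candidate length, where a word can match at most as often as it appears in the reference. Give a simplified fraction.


Reference word counts: {'big': 1, 'garden': 4, 'sad': 2, 'tree': 2}
Checking each candidate word (with clipping):
  'tree' -> in reference (ref count 2, used 1/2) -> match (matches: 1)
  'doctor' -> not in reference -> no match (matches: 1)
  'garden' -> in reference (ref count 4, used 1/4) -> match (matches: 2)
  'doctor' -> not in reference -> no match (matches: 2)
  'doctor' -> not in reference -> no match (matches: 2)
  'sad' -> in reference (ref count 2, used 1/2) -> match (matches: 3)
Clipped matches: 3, Candidate length: 6
Precision = 3/6 = 1/2

1/2


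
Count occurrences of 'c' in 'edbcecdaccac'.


Scanning 'edbcecdaccac' for 'c':
  Position 3: 'c' -> MATCH (count: 1)
  Position 5: 'c' -> MATCH (count: 2)
  Position 8: 'c' -> MATCH (count: 3)
  Position 9: 'c' -> MATCH (count: 4)
  Position 11: 'c' -> MATCH (count: 5)
Total occurrences of 'c': 5

5


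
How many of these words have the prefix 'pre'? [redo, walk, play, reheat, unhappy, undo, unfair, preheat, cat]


Checking each word for prefix 'pre':
  'redo' -> no (count: 0)
  'walk' -> no (count: 0)
  'play' -> no (count: 0)
  'reheat' -> no (count: 0)
  'unhappy' -> no (count: 0)
  'undo' -> no (count: 0)
  'unfair' -> no (count: 0)
  'preheat' -> YES, starts with 'pre' (count: 1)
  'cat' -> no (count: 1)
Total with prefix 'pre': 1

1


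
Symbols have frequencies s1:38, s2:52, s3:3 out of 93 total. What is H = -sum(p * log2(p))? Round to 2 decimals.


Computing entropy H = -sum(p_i * log2(p_i)):
  s1: p = 38/93 = 0.4086, -p*log2(p) = 0.5276
  s2: p = 52/93 = 0.5591, -p*log2(p) = 0.4690
  s3: p = 3/93 = 0.0323, -p*log2(p) = 0.1598
H = sum of terms = 1.1564
Rounded to 2 decimals: 1.16

1.16


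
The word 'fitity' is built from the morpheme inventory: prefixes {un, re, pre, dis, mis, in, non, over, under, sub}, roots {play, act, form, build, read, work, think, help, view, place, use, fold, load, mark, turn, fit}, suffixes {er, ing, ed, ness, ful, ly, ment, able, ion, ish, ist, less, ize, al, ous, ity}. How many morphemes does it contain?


Segmenting 'fitity' against the inventory:
  'fit' -> root (morpheme 1)
  'ity' -> suffix (morpheme 2)
Total morphemes: 2

2


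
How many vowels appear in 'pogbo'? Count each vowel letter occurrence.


Scanning each character of 'pogbo':
  Position 1: 'p' -> consonant (running count: 0)
  Position 2: 'o' -> vowel (running count: 1)
  Position 3: 'g' -> consonant (running count: 1)
  Position 4: 'b' -> consonant (running count: 1)
  Position 5: 'o' -> vowel (running count: 2)
Total vowels: 2

2


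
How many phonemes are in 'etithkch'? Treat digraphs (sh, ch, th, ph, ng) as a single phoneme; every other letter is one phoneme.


Parsing 'etithkch' greedily, digraphs first:
  'e' -> vowel phoneme (phonemes so far: 1)
  't' -> consonant phoneme (phonemes so far: 2)
  'i' -> vowel phoneme (phonemes so far: 3)
  'th' -> digraph (1 consonant phoneme) (phonemes so far: 4)
  'k' -> consonant phoneme (phonemes so far: 5)
  'ch' -> digraph (1 consonant phoneme) (phonemes so far: 6)
Total phonemes: 6

6


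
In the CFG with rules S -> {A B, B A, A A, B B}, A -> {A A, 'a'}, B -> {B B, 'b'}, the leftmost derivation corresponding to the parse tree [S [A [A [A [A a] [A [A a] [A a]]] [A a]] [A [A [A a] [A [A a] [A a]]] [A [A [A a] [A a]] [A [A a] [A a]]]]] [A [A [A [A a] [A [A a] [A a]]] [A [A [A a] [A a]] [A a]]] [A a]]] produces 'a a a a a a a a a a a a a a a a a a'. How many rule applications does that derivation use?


Every bracketed nonterminal node [X ...] in the tree is produced by exactly one rule application.
Reading the tree off as a leftmost derivation:
  Step 1: S  =>  A A   (applied S -> A A)
  Step 2: A A  =>  A A A   (applied A -> A A)
  Step 3: A A A  =>  A A A A   (applied A -> A A)
  Step 4: A A A A  =>  A A A A A   (applied A -> A A)
  Step 5: A A A A A  =>  a A A A A   (applied A -> a)
  Step 6: a A A A A  =>  a A A A A A   (applied A -> A A)
  Step 7: a A A A A A  =>  a a A A A A   (applied A -> a)
  Step 8: a a A A A A  =>  a a a A A A   (applied A -> a)
  Step 9: a a a A A A  =>  a a a a A A   (applied A -> a)
  Step 10: a a a a A A  =>  a a a a A A A   (applied A -> A A)
  Step 11: a a a a A A A  =>  a a a a A A A A   (applied A -> A A)
  Step 12: a a a a A A A A  =>  a a a a a A A A   (applied A -> a)
  Step 13: a a a a a A A A  =>  a a a a a A A A A   (applied A -> A A)
  Step 14: a a a a a A A A A  =>  a a a a a a A A A   (applied A -> a)
  Step 15: a a a a a a A A A  =>  a a a a a a a A A   (applied A -> a)
  Step 16: a a a a a a a A A  =>  a a a a a a a A A A   (applied A -> A A)
  Step 17: a a a a a a a A A A  =>  a a a a a a a A A A A   (applied A -> A A)
  Step 18: a a a a a a a A A A A  =>  a a a a a a a a A A A   (applied A -> a)
  Step 19: a a a a a a a a A A A  =>  a a a a a a a a a A A   (applied A -> a)
  Step 20: a a a a a a a a a A A  =>  a a a a a a a a a A A A   (applied A -> A A)
  Step 21: a a a a a a a a a A A A  =>  a a a a a a a a a a A A   (applied A -> a)
  Step 22: a a a a a a a a a a A A  =>  a a a a a a a a a a a A   (applied A -> a)
  Step 23: a a a a a a a a a a a A  =>  a a a a a a a a a a a A A   (applied A -> A A)
  Step 24: a a a a a a a a a a a A A  =>  a a a a a a a a a a a A A A   (applied A -> A A)
  Step 25: a a a a a a a a a a a A A A  =>  a a a a a a a a a a a A A A A   (applied A -> A A)
  Step 26: a a a a a a a a a a a A A A A  =>  a a a a a a a a a a a a A A A   (applied A -> a)
  Step 27: a a a a a a a a a a a a A A A  =>  a a a a a a a a a a a a A A A A   (applied A -> A A)
  Step 28: a a a a a a a a a a a a A A A A  =>  a a a a a a a a a a a a a A A A   (applied A -> a)
  Step 29: a a a a a a a a a a a a a A A A  =>  a a a a a a a a a a a a a a A A   (applied A -> a)
  Step 30: a a a a a a a a a a a a a a A A  =>  a a a a a a a a a a a a a a A A A   (applied A -> A A)
  Step 31: a a a a a a a a a a a a a a A A A  =>  a a a a a a a a a a a a a a A A A A   (applied A -> A A)
  Step 32: a a a a a a a a a a a a a a A A A A  =>  a a a a a a a a a a a a a a a A A A   (applied A -> a)
  Step 33: a a a a a a a a a a a a a a a A A A  =>  a a a a a a a a a a a a a a a a A A   (applied A -> a)
  Step 34: a a a a a a a a a a a a a a a a A A  =>  a a a a a a a a a a a a a a a a a A   (applied A -> a)
  Step 35: a a a a a a a a a a a a a a a a a A  =>  a a a a a a a a a a a a a a a a a a   (applied A -> a)
Final yield: a a a a a a a a a a a a a a a a a a
Total rewrite steps: 35

35


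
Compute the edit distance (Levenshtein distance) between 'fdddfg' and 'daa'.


Building DP table for s1='fdddfg' (len 6) and s2='daa' (len 3):
       d  a  a
    0  1  2  3
  f 1  1  2  3
  d 2  1  2  3
  d 3  2  2  3
  d 4  3  3  3
  f 5  4  4  4
  g 6  5  5  5
Edit distance = dp[6][3] = 5

5


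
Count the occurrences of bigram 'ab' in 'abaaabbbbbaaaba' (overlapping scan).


Scanning 'abaaabbbbbaaaba' for bigram 'ab':
  Position 0: 'ab' -> MATCH
  Position 1: 'ba' -> no
  Position 2: 'aa' -> no
  Position 3: 'aa' -> no
  Position 4: 'ab' -> MATCH
  Position 5: 'bb' -> no
  Position 6: 'bb' -> no
  Position 7: 'bb' -> no
  Position 8: 'bb' -> no
  Position 9: 'ba' -> no
  Position 10: 'aa' -> no
  Position 11: 'aa' -> no
  Position 12: 'ab' -> MATCH
  Position 13: 'ba' -> no
Total matches: 3

3


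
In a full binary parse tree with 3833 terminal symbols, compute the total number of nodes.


Leaf nodes (terminals): 3833
Internal nodes = n - 1 = 3833 - 1 = 3832
Total = leaves + internal = 3833 + 3832 = 7665

7665


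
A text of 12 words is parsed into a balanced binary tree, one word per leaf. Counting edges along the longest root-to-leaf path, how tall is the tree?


In a balanced binary tree with n leaves the deepest leaf is ceil(log2(n)) edges below the root.
log2(12) = 3.5850
ceil(3.5850) = 4
height (edges) = 4

4


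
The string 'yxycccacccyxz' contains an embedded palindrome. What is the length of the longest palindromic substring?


Scanning 'yxycccacccyxz' for palindromic substrings.
Substring at positions 1-11: 'xycccacccyx'.
Check: reverse('xycccacccyx') = 'xycccacccyx' -> palindrome confirmed.
Neighbouring characters ('y' / 'z') break symmetry, so it cannot extend further.
No longer palindromic substring exists; longest length = 11

11


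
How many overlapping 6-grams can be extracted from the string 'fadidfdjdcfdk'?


String 'fadidfdjdcfdk' has length L = 13.
Number of overlapping n-grams = L - n + 1
Substituting: 13 - 6 + 1 = 8

8


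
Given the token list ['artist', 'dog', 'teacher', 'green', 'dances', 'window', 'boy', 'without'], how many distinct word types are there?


Listing all tokens and tracking unique types:
  Token 1: 'artist' -> NEW (unique so far: 1)
  Token 2: 'dog' -> NEW (unique so far: 2)
  Token 3: 'teacher' -> NEW (unique so far: 3)
  Token 4: 'green' -> NEW (unique so far: 4)
  Token 5: 'dances' -> NEW (unique so far: 5)
  Token 6: 'window' -> NEW (unique so far: 6)
  Token 7: 'boy' -> NEW (unique so far: 7)
  Token 8: 'without' -> NEW (unique so far: 8)
Unique types: ('artist', 'boy', 'dances', 'dog', 'green', 'teacher', 'window', 'without')
Vocabulary size: 8

8


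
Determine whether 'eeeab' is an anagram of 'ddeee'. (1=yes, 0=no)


Sort characters of 'eeeab': 'abeee'
Sort characters of 'ddeee': 'ddeee'
Sorted forms differ -> they are NOT anagrams
Result: 0

0


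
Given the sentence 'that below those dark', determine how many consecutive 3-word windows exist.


Word trigrams from [4] words:
  Trigram 1: (that below those)
  Trigram 2: (below those dark)
Total word trigrams: 4 - 2 = 2

2


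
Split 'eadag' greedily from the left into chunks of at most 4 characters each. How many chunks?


'eadag' has 5 characters.
Chunking with max size 4:
  Chunk 1: 'eada' (positions 0-3)
  Chunk 2: 'g' (positions 4-4)
Total chunks: ceil(5 / 4) = 2

2


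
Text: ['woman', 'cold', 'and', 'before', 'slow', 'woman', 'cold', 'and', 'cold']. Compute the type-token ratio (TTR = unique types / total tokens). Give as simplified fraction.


Tokens: 9
Unique types: ('and', 'before', 'cold', 'slow', 'woman') = 5
TTR = 5/9
Already in lowest terms.

5/9


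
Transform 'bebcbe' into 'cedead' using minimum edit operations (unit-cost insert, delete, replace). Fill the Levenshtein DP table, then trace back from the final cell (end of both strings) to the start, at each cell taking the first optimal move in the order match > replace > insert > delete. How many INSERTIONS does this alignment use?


Edit distance = 5. Backtracking from cell (6, 6) with preference match > replace > insert > delete,
then listing the resulting alignment 'bebcbe' -> 'cedead' left to right:
  Step 1: replace b->c
  Step 2: keep 'e'
  Step 3: replace b->d
  Step 4: replace c->e
  Step 5: replace b->a
  Step 6: replace e->d
Total insertions: 0

0


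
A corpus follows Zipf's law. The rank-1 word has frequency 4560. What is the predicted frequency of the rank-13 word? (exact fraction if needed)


Zipf's law: freq(rank) = f1 / rank
f1 = 4560, rank = 13
freq = 4560 / 13
GCD(4560, 13) = 1
Simplified: 4560/13

4560/13


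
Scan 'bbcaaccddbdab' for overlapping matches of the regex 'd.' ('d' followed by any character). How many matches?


Pattern: d. means 'd' followed by any character.
Scanning 'bbcaaccddbdab' position-by-position:
  Pos 0: window 'bb' -> no
  Pos 1: window 'bc' -> no
  Pos 2: window 'ca' -> no
  Pos 3: window 'aa' -> no
  Pos 4: window 'ac' -> no
  Pos 5: window 'cc' -> no
  Pos 6: window 'cd' -> no
  Pos 7: window 'dd' -> MATCH
  Pos 8: window 'db' -> MATCH
  Pos 9: window 'bd' -> no
  Pos 10: window 'da' -> MATCH
  Pos 11: window 'ab' -> no
  Pos 12: window 'b' -> no
Total matches: 3

3


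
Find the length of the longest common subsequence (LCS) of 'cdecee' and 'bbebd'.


DP table for LCS of 'cdecee' and 'bbebd':
       b  b  e  b  d
    0  0  0  0  0  0
  c 0  0  0  0  0  0
  d 0  0  0  0  0  1
  e 0  0  0  1  1  1
  c 0  0  0  1  1  1
  e 0  0  0  1  1  1
  e 0  0  0  1  1  1
LCS: 'd'
LCS length = 1

1


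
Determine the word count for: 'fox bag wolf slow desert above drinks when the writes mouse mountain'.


Counting words by splitting on spaces:
  Word 1: 'fox'
  Word 2: 'bag'
  Word 3: 'wolf'
  Word 4: 'slow'
  Word 5: 'desert'
  Word 6: 'above'
  Word 7: 'drinks'
  Word 8: 'when'
  Word 9: 'the'
  Word 10: 'writes'
  Word 11: 'mouse'
  Word 12: 'mountain'
Total words: 12

12


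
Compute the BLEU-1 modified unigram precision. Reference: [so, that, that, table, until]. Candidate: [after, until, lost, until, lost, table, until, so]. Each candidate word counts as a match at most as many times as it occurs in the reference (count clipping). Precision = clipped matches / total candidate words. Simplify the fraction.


Reference word counts: {'so': 1, 'table': 1, 'that': 2, 'until': 1}
Checking each candidate word (with clipping):
  'after' -> not in reference -> no match (matches: 0)
  'until' -> in reference (ref count 1, used 1/1) -> match (matches: 1)
  'lost' -> not in reference -> no match (matches: 1)
  'until' -> ref count 1 already used up (1/1) -> clipped, no match (matches: 1)
  'lost' -> not in reference -> no match (matches: 1)
  'table' -> in reference (ref count 1, used 1/1) -> match (matches: 2)
  'until' -> ref count 1 already used up (1/1) -> clipped, no match (matches: 2)
  'so' -> in reference (ref count 1, used 1/1) -> match (matches: 3)
Clipped matches: 3, Candidate length: 8
Precision = 3/8

3/8


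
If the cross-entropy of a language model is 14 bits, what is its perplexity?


Perplexity formula: PP = 2^H
H = 14
PP = 2^14
PP = 2^14 = 16384

16384


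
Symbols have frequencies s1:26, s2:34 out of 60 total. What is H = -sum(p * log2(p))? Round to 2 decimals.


Computing entropy H = -sum(p_i * log2(p_i)):
  s1: p = 26/60 = 0.4333, -p*log2(p) = 0.5228
  s2: p = 34/60 = 0.5667, -p*log2(p) = 0.4643
H = sum of terms = 0.9871
Rounded to 2 decimals: 0.99

0.99


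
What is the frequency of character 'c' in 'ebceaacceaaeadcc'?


Scanning 'ebceaacceaaeadcc' for 'c':
  Position 2: 'c' -> MATCH (count: 1)
  Position 6: 'c' -> MATCH (count: 2)
  Position 7: 'c' -> MATCH (count: 3)
  Position 14: 'c' -> MATCH (count: 4)
  Position 15: 'c' -> MATCH (count: 5)
Total occurrences of 'c': 5

5


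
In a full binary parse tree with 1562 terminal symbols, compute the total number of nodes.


Leaf nodes (terminals): 1562
Internal nodes = n - 1 = 1562 - 1 = 1561
Total = leaves + internal = 1562 + 1561 = 3123

3123


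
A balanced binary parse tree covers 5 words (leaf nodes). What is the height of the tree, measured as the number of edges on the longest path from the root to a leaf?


In a balanced binary tree with n leaves the deepest leaf is ceil(log2(n)) edges below the root.
log2(5) = 2.3219
ceil(2.3219) = 3
height (edges) = 3

3


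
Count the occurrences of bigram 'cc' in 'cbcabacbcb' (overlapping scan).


Scanning 'cbcabacbcb' for bigram 'cc':
  Position 0: 'cb' -> no
  Position 1: 'bc' -> no
  Position 2: 'ca' -> no
  Position 3: 'ab' -> no
  Position 4: 'ba' -> no
  Position 5: 'ac' -> no
  Position 6: 'cb' -> no
  Position 7: 'bc' -> no
  Position 8: 'cb' -> no
Total matches: 0

0


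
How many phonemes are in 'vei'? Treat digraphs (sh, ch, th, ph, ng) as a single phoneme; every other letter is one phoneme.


Parsing 'vei' greedily, digraphs first:
  'v' -> consonant phoneme (phonemes so far: 1)
  'e' -> vowel phoneme (phonemes so far: 2)
  'i' -> vowel phoneme (phonemes so far: 3)
Total phonemes: 3

3


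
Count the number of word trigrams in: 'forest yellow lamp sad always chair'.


Word trigrams from [6] words:
  Trigram 1: (forest yellow lamp)
  Trigram 2: (yellow lamp sad)
  Trigram 3: (lamp sad always)
  Trigram 4: (sad always chair)
Total word trigrams: 6 - 2 = 4

4


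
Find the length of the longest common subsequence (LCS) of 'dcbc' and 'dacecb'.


DP table for LCS of 'dcbc' and 'dacecb':
       d  a  c  e  c  b
    0  0  0  0  0  0  0
  d 0  1  1  1  1  1  1
  c 0  1  1  2  2  2  2
  b 0  1  1  2  2  2  3
  c 0  1  1  2  2  3  3
LCS: 'dcb'
LCS length = 3

3
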